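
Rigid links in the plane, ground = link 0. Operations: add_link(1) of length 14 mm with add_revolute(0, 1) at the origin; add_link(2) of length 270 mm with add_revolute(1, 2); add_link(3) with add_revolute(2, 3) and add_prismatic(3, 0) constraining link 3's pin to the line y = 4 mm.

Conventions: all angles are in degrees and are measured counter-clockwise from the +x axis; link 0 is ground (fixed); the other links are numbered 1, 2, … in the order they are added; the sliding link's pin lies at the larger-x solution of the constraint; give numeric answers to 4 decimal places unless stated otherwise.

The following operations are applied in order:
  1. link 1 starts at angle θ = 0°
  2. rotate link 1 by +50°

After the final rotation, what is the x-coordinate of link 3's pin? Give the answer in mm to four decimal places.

geometry: r = 14 mm, L = 270 mm, e = 4 mm; θ starts at 0°
rotate link 1 by +50°: θ ← 0° +50° = 50°
crank pin P = (r cos θ, r sin θ) = (8.999027, 10.724622)
h = r sin θ − e = 10.724622 − 4 = 6.724622
x = r cos θ + √(L² − h²) = 8.999027 + 269.916245 = 278.915272

278.9153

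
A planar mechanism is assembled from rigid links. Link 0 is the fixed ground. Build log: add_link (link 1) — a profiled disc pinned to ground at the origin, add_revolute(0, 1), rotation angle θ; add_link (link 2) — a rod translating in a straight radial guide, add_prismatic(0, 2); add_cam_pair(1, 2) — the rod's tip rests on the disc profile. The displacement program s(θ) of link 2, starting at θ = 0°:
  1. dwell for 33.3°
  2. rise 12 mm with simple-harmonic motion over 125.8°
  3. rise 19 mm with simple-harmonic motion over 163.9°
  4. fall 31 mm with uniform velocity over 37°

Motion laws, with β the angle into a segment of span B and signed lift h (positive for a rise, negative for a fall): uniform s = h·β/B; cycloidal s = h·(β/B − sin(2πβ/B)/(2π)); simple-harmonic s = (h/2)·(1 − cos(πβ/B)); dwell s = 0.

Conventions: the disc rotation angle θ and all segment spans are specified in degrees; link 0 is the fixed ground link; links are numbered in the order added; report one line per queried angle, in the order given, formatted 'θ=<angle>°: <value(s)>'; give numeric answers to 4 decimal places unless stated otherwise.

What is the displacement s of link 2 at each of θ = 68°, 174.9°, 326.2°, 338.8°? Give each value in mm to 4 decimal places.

seg 1 [0°–33.3°] dwell: s stays 0.0000
seg 2 [33.3°–159.1°] simple-harmonic, h=12: θ=68° here. β=34.7, B=125.8. 12/2·(1 − cos(π·0.2758)) = 2.1153 → s = 2.1153
seg 2 [33.3°–159.1°] simple-harmonic, h=12: full span → s += 12 → s = 12.0000
seg 3 [159.1°–323°] simple-harmonic, h=19: θ=174.9° here. β=15.8, B=163.9. 19/2·(1 − cos(π·0.0964)) = 0.4323 → s = 12.4323
seg 3 [159.1°–323°] simple-harmonic, h=19: full span → s += 19 → s = 31.0000
seg 4 [323°–360°] uniform, h=-31: θ=326.2° here. β=3.2, B=37. -31·3.2/37 = -2.6811 → s = 28.3189
seg 4 [323°–360°] uniform, h=-31: θ=338.8° here. β=15.8, B=37. -31·15.8/37 = -13.2378 → s = 17.7622

θ=68°: 2.1153
θ=174.9°: 12.4323
θ=326.2°: 28.3189
θ=338.8°: 17.7622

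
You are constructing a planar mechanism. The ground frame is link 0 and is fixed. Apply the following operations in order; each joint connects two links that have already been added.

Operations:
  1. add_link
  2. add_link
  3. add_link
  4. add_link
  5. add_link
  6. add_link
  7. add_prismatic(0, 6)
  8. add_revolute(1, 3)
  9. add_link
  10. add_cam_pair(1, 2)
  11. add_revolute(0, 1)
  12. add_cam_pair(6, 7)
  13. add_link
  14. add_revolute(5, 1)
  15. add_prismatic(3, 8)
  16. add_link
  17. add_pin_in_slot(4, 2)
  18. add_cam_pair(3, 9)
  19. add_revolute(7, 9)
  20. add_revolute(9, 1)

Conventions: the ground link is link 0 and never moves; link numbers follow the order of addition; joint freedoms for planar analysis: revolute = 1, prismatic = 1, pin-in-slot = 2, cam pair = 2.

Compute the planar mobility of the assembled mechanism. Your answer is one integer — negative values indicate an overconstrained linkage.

ground; <1,0,0>
#1 <2,0,0>
#2 <3,0,0>
#3 <4,0,0>
#4 <5,0,0>
#5 <6,0,0>
#6 <7,0,0>
P:0↔6 J1 <7,1,0>
R:1↔3 J1 <7,2,0>
#7 <8,2,0>
C:1↔2 J2 <8,2,1>
R:0↔1 J1 <8,3,1>
C:6↔7 J2 <8,3,2>
#8 <9,3,2>
R:5↔1 J1 <9,4,2>
P:3↔8 J1 <9,5,2>
#9 <10,5,2>
PS:4↔2 J2 <10,5,3>
C:3↔9 J2 <10,5,4>
R:7↔9 J1 <10,6,4>
R:9↔1 J1 <10,7,4>
3×9 − 2×7 − 1×4 = 9

M = 9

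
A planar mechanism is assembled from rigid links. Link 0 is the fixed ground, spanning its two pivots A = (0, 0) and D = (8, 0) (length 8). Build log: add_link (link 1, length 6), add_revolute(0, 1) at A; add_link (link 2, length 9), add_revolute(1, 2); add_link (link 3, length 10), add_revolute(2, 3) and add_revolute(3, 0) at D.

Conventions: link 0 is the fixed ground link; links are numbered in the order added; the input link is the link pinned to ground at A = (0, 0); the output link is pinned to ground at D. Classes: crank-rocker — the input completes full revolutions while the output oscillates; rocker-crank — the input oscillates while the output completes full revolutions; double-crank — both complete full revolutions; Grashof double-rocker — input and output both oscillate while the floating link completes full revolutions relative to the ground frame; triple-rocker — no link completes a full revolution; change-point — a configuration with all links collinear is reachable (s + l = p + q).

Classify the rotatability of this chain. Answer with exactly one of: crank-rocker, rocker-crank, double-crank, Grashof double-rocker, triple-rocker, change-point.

lengths: ground=8, input=6, coupler=9, output=10
sorted: s=6 (shortest), l=10 (longest), p+q=17
s + l = 16 vs p + q = 17
s + l < p + q (Grashof) with shortest = input link → crank-rocker

crank-rocker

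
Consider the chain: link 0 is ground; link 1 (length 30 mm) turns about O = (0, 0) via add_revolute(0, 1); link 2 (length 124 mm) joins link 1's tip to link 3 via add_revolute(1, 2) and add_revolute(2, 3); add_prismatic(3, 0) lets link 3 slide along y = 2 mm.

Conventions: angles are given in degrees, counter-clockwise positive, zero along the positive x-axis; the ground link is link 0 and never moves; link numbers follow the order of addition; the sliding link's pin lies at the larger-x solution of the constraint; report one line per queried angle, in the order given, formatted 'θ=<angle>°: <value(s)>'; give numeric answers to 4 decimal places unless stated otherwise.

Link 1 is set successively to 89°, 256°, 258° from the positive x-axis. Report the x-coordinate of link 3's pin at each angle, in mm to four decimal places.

geometry: r = 30 mm, L = 124 mm, e = 2 mm
θ=89°: crank pin P = (r cos θ, r sin θ) = (0.523572, 29.995431)
θ=89°: h = r sin θ − e = 29.995431 − 2 = 27.995431
θ=89°: x = r cos θ + √(L² − h²) = 0.523572 + 120.798410 = 121.321982
θ=256°: crank pin P = (r cos θ, r sin θ) = (-7.257657, -29.108872)
θ=256°: h = r sin θ − e = -29.108872 − 2 = -31.108872
θ=256°: x = r cos θ + √(L² − h²) = -7.257657 + 120.034320 = 112.776664
θ=258°: crank pin P = (r cos θ, r sin θ) = (-6.237351, -29.344428)
θ=258°: h = r sin θ − e = -29.344428 − 2 = -31.344428
θ=258°: x = r cos θ + √(L² − h²) = -6.237351 + 119.973025 = 113.735675

θ=89°: 121.3220
θ=256°: 112.7767
θ=258°: 113.7357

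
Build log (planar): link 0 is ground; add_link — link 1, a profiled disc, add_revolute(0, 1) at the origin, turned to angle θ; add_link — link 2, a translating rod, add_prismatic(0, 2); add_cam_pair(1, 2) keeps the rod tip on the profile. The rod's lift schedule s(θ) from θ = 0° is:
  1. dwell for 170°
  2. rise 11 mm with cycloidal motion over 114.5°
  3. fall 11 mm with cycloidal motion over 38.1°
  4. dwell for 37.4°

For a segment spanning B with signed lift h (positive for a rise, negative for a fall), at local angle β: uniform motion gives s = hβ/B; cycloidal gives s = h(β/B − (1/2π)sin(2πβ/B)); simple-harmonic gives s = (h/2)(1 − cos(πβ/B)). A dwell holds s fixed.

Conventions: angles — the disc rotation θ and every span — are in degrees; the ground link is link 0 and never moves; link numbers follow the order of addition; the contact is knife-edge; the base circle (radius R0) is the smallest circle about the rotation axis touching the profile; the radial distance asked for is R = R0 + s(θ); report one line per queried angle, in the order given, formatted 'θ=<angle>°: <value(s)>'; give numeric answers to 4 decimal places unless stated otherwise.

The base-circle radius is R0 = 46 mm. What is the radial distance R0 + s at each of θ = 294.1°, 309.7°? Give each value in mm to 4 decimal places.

seg 1 [0°–170°] dwell: s stays 0.0000
seg 2 [170°–284.5°] cycloidal, h=11: full span → s += 11 → s = 11.0000
seg 3 [284.5°–322.6°] cycloidal, h=-11: θ=294.1° here. β=9.6, B=38.1. -11·(0.2520 − sin(2π·0.2520)/(2π)) = -1.0211 → s = 9.9789
seg 3 [284.5°–322.6°] cycloidal, h=-11: θ=309.7° here. β=25.2, B=38.1. -11·(0.6614 − sin(2π·0.6614)/(2π)) = -8.7621 → s = 2.2379
θ=294.1°: R = R0 + s = 46 + 9.9789 = 55.9789
θ=309.7°: R = R0 + s = 46 + 2.2379 = 48.2379

θ=294.1°: 55.9789
θ=309.7°: 48.2379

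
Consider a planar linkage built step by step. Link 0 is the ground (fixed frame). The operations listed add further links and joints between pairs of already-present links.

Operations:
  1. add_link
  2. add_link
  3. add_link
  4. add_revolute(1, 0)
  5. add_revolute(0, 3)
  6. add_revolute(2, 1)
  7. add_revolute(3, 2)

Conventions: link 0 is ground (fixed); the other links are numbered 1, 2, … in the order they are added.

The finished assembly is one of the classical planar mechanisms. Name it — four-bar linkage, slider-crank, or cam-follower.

links: 4 (incl. ground); joints: 4 revolute, 0 prismatic, 0 higher (cam) pair, forming one closed loop
4 links in a single 4R loop → four-bar linkage

four-bar linkage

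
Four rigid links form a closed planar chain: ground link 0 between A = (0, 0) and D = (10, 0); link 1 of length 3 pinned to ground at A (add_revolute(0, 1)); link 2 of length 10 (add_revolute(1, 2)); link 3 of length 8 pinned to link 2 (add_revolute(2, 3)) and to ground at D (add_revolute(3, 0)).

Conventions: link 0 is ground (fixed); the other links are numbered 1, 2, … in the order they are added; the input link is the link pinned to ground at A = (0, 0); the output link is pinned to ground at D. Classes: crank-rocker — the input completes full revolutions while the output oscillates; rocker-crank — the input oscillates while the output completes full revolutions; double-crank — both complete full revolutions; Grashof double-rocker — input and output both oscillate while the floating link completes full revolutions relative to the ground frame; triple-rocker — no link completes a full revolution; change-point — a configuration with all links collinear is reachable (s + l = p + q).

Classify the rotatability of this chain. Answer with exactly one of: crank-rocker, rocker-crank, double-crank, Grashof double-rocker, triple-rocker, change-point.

lengths: ground=10, input=3, coupler=10, output=8
sorted: s=3 (shortest), l=10 (longest), p+q=18
s + l = 13 vs p + q = 18
s + l < p + q (Grashof) with shortest = input link → crank-rocker

crank-rocker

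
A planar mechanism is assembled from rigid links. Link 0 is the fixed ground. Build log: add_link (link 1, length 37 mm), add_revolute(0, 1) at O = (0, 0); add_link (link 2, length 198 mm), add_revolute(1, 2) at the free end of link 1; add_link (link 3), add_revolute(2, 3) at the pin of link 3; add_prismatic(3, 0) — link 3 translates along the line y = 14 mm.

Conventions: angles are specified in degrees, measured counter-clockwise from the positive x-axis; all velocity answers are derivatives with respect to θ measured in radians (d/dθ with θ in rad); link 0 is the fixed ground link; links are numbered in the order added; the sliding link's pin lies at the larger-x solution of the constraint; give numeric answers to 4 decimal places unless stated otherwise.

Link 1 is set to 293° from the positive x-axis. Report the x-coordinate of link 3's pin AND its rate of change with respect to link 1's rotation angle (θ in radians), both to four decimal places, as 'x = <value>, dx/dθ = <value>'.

geometry: r = 37 mm, L = 198 mm, e = 14 mm
crank pin P = (r cos θ, r sin θ) = (14.457052, -34.058680)
h = r sin θ − e = -34.058680 − 14 = -48.058680
x = r cos θ + √(L² − h²) = 14.457052 + 192.079055 = 206.536107
dx/dθ = −r sin θ − h·r cos θ/√(L² − h²) (θ in radians; h = -48.058680) = 37.675872

x = 206.5361, dx/dθ = 37.6759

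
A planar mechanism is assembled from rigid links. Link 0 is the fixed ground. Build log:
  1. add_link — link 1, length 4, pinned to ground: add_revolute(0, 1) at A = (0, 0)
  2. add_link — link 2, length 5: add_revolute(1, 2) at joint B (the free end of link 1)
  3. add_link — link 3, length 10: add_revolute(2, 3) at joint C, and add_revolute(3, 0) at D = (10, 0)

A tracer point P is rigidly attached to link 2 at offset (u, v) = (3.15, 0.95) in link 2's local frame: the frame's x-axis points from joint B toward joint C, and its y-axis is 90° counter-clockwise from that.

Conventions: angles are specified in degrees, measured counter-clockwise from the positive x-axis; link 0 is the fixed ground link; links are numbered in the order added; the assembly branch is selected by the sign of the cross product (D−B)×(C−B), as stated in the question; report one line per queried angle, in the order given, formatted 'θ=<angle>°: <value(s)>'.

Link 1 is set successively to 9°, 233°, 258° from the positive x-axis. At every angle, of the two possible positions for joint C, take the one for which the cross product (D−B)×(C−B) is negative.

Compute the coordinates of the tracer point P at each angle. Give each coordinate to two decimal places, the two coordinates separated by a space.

A=(0,0), D=(10.00,0)
θ=9°: B = A + 4.00·(cos9°, sin9°) = (3.9508, 0.6257)
θ=9°: |BD| = 6.0815
θ=9°: circle(B,5.00) ∩ circle(D,10.00): a=-3.1255, h=3.9028
θ=9°:   candidates: C₊=(1.2434,4.8294) cross=23.735; C₋=(0.4403,-2.9347) cross=-23.735
θ=9°:   branch - wants cross < 0 → take C=(0.4403,-2.9347) (cross=-23.735)
θ=9°: ex = (C−B)/|BC| = (-0.7021,-0.7121); ey = (0.7121,-0.7021)
θ=9°: P = B + 3.15·ex + 0.95·ey = (2.4157,-2.2843)
θ=233°: B = A + 4.00·(cos233°, sin233°) = (-2.4073, -3.1945)
θ=233°: |BD| = 12.8119
θ=233°: circle(B,5.00) ∩ circle(D,10.00): a=3.4790, h=3.5912
θ=233°:   candidates: C₊=(0.0664,1.1507) cross=46.010; C₋=(1.8573,-5.8048) cross=-46.010
θ=233°:   branch - wants cross < 0 → take C=(1.8573,-5.8048) (cross=-46.010)
θ=233°: ex = (C−B)/|BC| = (0.8529,-0.5221); ey = (0.5221,0.8529)
θ=233°: P = B + 3.15·ex + 0.95·ey = (0.7754,-4.0288)
θ=258°: B = A + 4.00·(cos258°, sin258°) = (-0.8316, -3.9126)
θ=258°: |BD| = 11.5166
θ=258°: circle(B,5.00) ∩ circle(D,10.00): a=2.5022, h=4.3289
θ=258°:   candidates: C₊=(0.0510,1.0089) cross=49.854; C₋=(2.9924,-7.1339) cross=-49.854
θ=258°:   branch - wants cross < 0 → take C=(2.9924,-7.1339) (cross=-49.854)
θ=258°: ex = (C−B)/|BC| = (0.7648,-0.6443); ey = (0.6443,0.7648)
θ=258°: P = B + 3.15·ex + 0.95·ey = (2.1895,-5.2155)

θ=9°: 2.42 -2.28
θ=233°: 0.78 -4.03
θ=258°: 2.19 -5.22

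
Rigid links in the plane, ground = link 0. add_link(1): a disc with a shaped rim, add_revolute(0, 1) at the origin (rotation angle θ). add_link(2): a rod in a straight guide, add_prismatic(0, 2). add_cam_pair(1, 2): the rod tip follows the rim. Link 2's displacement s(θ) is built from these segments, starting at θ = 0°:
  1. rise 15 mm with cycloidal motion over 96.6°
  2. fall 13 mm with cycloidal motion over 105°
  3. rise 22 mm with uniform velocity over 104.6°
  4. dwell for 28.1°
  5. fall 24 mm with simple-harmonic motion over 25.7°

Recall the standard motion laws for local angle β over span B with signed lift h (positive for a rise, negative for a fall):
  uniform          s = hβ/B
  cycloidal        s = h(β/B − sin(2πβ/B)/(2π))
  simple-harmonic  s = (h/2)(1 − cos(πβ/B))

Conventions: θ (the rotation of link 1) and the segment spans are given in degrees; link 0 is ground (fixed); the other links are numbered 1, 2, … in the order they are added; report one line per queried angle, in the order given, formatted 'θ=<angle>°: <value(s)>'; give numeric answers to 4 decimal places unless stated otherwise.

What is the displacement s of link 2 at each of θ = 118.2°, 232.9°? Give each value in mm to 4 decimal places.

segment 1 (0° to 96.6°, cycloidal, h = 15) is passed completely: s = 0.0000 + (15) = 15.0000
θ = 118.2° falls in segment 2 (96.6° to 201.6°, cycloidal, h = -13): β = 118.2 − 96.6 = 21.6°, B = 105°; Δs = -13·(0.2057 − sin(2π·0.2057)/(2π)) = -0.6849; s = 15.0000 − 0.6849 = 14.3151
segment 2 (96.6° to 201.6°, cycloidal, h = -13) is passed completely: s = 15.0000 + (-13) = 2.0000
θ = 232.9° falls in segment 3 (201.6° to 306.2°, uniform, h = 22): β = 232.9 − 201.6 = 31.3°, B = 104.6°; Δs = 22·31.3/104.6 = 6.5832; s = 2.0000 + 6.5832 = 8.5832

θ=118.2°: 14.3151
θ=232.9°: 8.5832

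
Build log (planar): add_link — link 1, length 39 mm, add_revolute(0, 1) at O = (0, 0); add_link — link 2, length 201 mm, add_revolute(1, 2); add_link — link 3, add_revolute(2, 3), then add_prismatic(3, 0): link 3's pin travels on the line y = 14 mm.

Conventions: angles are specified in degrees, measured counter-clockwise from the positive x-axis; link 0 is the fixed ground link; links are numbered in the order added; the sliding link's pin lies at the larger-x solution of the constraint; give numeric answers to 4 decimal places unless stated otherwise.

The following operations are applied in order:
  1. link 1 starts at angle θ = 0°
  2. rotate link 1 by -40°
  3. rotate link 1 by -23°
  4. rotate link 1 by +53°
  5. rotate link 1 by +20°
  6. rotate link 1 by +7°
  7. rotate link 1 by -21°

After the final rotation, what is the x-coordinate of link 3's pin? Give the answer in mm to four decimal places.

geometry: r = 39 mm, L = 201 mm, e = 14 mm; θ starts at 0°
rotate link 1 by -40°: θ ← 0° -40° = -40°
rotate link 1 by -23°: θ ← -40° -23° = -63°
rotate link 1 by +53°: θ ← -63° +53° = -10°
rotate link 1 by +20°: θ ← -10° +20° = 10°
rotate link 1 by +7°: θ ← 10° +7° = 17°
rotate link 1 by -21°: θ ← 17° -21° = -4°
crank pin P = (r cos θ, r sin θ) = (38.904998, -2.720502)
h = r sin θ − e = -2.720502 − 14 = -16.720502
x = r cos θ + √(L² − h²) = 38.904998 + 200.303332 = 239.208330

239.2083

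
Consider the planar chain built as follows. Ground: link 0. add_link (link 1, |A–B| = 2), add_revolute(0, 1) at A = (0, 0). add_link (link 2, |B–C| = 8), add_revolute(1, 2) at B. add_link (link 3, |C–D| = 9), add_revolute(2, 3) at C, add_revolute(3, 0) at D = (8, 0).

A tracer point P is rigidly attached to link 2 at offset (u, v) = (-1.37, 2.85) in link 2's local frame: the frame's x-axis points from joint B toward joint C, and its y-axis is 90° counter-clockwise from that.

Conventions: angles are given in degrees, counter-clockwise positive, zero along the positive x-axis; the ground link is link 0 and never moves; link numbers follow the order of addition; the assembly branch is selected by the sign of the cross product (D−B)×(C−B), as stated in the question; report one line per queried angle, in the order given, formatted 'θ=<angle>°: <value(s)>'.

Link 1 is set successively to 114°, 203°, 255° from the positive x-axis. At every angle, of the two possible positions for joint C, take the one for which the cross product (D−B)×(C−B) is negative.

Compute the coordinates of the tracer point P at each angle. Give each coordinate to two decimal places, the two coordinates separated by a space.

A=(0,0), D=(8.00,0)
θ=114°: B = A + 2.00·(cos114°, sin114°) = (-0.8135, 1.8271)
θ=114°: |BD| = 9.0009
θ=114°: circle(B,8.00) ∩ circle(D,9.00): a=3.5561, h=7.1662
θ=114°:   candidates: C₊=(4.1232,8.1222) cross=64.502; C₋=(1.2139,-5.9118) cross=-64.502
θ=114°:   branch - wants cross < 0 → take C=(1.2139,-5.9118) (cross=-64.502)
θ=114°: ex = (C−B)/|BC| = (0.2534,-0.9674); ey = (0.9674,0.2534)
θ=114°: P = B + -1.37·ex + 2.85·ey = (1.5963,3.8746)
θ=203°: B = A + 2.00·(cos203°, sin203°) = (-1.8410, -0.7815)
θ=203°: |BD| = 9.8720
θ=203°: circle(B,8.00) ∩ circle(D,9.00): a=4.0750, h=6.8844
θ=203°:   candidates: C₊=(1.6762,6.4039) cross=67.962; C₋=(2.7661,-7.3217) cross=-67.962
θ=203°:   branch - wants cross < 0 → take C=(2.7661,-7.3217) (cross=-67.962)
θ=203°: ex = (C−B)/|BC| = (0.5759,-0.8175); ey = (0.8175,0.5759)
θ=203°: P = B + -1.37·ex + 2.85·ey = (-0.3000,1.9798)
θ=255°: B = A + 2.00·(cos255°, sin255°) = (-0.5176, -1.9319)
θ=255°: |BD| = 8.7340
θ=255°: circle(B,8.00) ∩ circle(D,9.00): a=3.3938, h=7.2445
θ=255°:   candidates: C₊=(1.1897,5.8838) cross=63.273; C₋=(4.3945,-8.2462) cross=-63.273
θ=255°:   branch - wants cross < 0 → take C=(4.3945,-8.2462) (cross=-63.273)
θ=255°: ex = (C−B)/|BC| = (0.6140,-0.7893); ey = (0.7893,0.6140)
θ=255°: P = B + -1.37·ex + 2.85·ey = (0.8907,0.8994)

θ=114°: 1.60 3.87
θ=203°: -0.30 1.98
θ=255°: 0.89 0.90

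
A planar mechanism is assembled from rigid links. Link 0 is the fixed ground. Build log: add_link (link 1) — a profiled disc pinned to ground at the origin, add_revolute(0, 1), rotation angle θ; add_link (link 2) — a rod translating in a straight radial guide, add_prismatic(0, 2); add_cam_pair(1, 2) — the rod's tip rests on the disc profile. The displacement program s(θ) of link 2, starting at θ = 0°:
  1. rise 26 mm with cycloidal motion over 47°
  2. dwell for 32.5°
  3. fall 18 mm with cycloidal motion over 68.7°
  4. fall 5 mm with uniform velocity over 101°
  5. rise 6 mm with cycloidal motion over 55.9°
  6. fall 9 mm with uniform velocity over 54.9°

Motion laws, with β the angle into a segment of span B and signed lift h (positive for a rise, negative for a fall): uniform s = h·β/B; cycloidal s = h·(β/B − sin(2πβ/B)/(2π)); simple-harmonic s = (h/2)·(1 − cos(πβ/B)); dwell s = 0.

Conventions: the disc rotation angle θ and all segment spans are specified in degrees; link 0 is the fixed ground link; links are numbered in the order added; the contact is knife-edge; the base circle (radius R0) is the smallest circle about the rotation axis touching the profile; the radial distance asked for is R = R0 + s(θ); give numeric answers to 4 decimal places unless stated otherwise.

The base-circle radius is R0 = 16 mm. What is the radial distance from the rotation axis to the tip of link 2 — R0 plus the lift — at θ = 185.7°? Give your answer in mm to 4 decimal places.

seg 1 [0°–47°] cycloidal, h=26: full span → s += 26 → s = 26.0000
seg 2 [47°–79.5°] dwell: s stays 26.0000
seg 3 [79.5°–148.2°] cycloidal, h=-18: full span → s += -18 → s = 8.0000
seg 4 [148.2°–249.2°] uniform, h=-5: θ=185.7° here. β=37.5, B=101. -5·37.5/101 = -1.8564 → s = 6.1436
R = R0 + s = 16 + 6.1436 = 22.1436

22.1436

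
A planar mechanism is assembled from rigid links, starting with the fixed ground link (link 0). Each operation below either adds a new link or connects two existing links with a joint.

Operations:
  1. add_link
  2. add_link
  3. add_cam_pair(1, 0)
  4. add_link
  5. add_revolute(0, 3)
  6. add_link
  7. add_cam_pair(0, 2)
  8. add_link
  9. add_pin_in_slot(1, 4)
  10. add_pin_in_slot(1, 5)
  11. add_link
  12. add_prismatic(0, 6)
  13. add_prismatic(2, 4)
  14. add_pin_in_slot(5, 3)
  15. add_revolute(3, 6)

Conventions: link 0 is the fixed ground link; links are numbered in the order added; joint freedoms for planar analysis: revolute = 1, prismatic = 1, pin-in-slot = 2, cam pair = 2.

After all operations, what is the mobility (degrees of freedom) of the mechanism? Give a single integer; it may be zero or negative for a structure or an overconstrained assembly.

(L,J1,J2)=(1,0,0); link0 fixed
link1: (2,0,0)
link2: (3,0,0)
C 1-0 [J2]: (3,0,1)
link3: (4,0,1)
R 0-3 [J1]: (4,1,1)
link4: (5,1,1)
C 0-2 [J2]: (5,1,2)
link5: (6,1,2)
PS 1-4 [J2]: (6,1,3)
PS 1-5 [J2]: (6,1,4)
link6: (7,1,4)
P 0-6 [J1]: (7,2,4)
P 2-4 [J1]: (7,3,4)
PS 5-3 [J2]: (7,3,5)
R 3-6 [J1]: (7,4,5)
Grübler: 3·6 − 2·4 − 5 = 5

M = 5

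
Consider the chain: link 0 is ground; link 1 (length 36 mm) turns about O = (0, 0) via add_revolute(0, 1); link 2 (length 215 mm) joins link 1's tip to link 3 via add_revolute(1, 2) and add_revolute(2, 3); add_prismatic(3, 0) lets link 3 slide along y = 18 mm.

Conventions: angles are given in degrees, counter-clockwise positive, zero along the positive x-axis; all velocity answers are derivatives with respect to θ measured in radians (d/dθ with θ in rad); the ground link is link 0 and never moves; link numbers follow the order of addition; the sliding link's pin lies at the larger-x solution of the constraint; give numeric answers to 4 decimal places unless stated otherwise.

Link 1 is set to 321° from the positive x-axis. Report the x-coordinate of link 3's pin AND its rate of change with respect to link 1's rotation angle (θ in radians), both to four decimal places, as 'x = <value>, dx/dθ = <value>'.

geometry: r = 36 mm, L = 215 mm, e = 18 mm
crank pin P = (r cos θ, r sin θ) = (27.977255, -22.655534)
h = r sin θ − e = -22.655534 − 18 = -40.655534
x = r cos θ + √(L² − h²) = 27.977255 + 211.121121 = 239.098375
dx/dθ = −r sin θ − h·r cos θ/√(L² − h²) (θ in radians; h = -40.655534) = 28.043106

x = 239.0984, dx/dθ = 28.0431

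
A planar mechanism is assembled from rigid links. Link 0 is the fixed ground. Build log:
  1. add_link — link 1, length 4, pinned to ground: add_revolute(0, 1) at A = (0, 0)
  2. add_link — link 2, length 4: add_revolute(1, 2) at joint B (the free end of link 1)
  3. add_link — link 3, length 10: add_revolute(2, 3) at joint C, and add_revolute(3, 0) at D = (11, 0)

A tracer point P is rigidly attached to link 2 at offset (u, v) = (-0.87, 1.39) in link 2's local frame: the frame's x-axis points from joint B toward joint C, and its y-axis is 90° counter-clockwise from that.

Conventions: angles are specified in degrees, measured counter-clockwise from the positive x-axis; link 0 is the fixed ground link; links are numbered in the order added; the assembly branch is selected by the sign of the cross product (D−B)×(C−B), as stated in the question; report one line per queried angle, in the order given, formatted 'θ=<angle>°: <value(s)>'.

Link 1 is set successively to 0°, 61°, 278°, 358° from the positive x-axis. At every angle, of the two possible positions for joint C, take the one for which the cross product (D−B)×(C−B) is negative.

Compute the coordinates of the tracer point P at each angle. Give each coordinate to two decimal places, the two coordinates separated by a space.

A=(0,0), D=(11.00,0)
θ=0°: B = A + 4.00·(cos0°, sin0°) = (4.0000, 0.0000)
θ=0°: |BD| = 7.0000
θ=0°: circle(B,4.00) ∩ circle(D,10.00): a=-2.5000, h=3.1225
θ=0°:   candidates: C₊=(1.5000,3.1225) cross=21.857; C₋=(1.5000,-3.1225) cross=-21.857
θ=0°:   branch - wants cross < 0 → take C=(1.5000,-3.1225) (cross=-21.857)
θ=0°: ex = (C−B)/|BC| = (-0.6250,-0.7806); ey = (0.7806,-0.6250)
θ=0°: P = B + -0.87·ex + 1.39·ey = (5.6288,-0.1896)
θ=61°: B = A + 4.00·(cos61°, sin61°) = (1.9392, 3.4985)
θ=61°: |BD| = 9.7127
θ=61°: circle(B,4.00) ∩ circle(D,10.00): a=0.5321, h=3.9644
θ=61°:   candidates: C₊=(3.8636,7.0052) cross=38.506; C₋=(1.0077,-0.3915) cross=-38.506
θ=61°:   branch - wants cross < 0 → take C=(1.0077,-0.3915) (cross=-38.506)
θ=61°: ex = (C−B)/|BC| = (-0.2329,-0.9725); ey = (0.9725,-0.2329)
θ=61°: P = B + -0.87·ex + 1.39·ey = (3.4936,4.0208)
θ=278°: B = A + 4.00·(cos278°, sin278°) = (0.5567, -3.9611)
θ=278°: |BD| = 11.1693
θ=278°: circle(B,4.00) ∩ circle(D,10.00): a=1.8243, h=3.5598
θ=278°:   candidates: C₊=(1.0000,0.0143) cross=39.760; C₋=(3.5249,-6.6425) cross=-39.760
θ=278°:   branch - wants cross < 0 → take C=(3.5249,-6.6425) (cross=-39.760)
θ=278°: ex = (C−B)/|BC| = (0.7420,-0.6704); ey = (0.6704,0.7420)
θ=278°: P = B + -0.87·ex + 1.39·ey = (0.8429,-2.3464)
θ=358°: B = A + 4.00·(cos358°, sin358°) = (3.9976, -0.1396)
θ=358°: |BD| = 7.0038
θ=358°: circle(B,4.00) ∩ circle(D,10.00): a=-2.4948, h=3.1266
θ=358°:   candidates: C₊=(1.4409,2.9367) cross=21.899; C₋=(1.5656,-3.3154) cross=-21.899
θ=358°:   branch - wants cross < 0 → take C=(1.5656,-3.3154) (cross=-21.899)
θ=358°: ex = (C−B)/|BC| = (-0.6080,-0.7939); ey = (0.7939,-0.6080)
θ=358°: P = B + -0.87·ex + 1.39·ey = (5.6301,-0.2940)

θ=0°: 5.63 -0.19
θ=61°: 3.49 4.02
θ=278°: 0.84 -2.35
θ=358°: 5.63 -0.29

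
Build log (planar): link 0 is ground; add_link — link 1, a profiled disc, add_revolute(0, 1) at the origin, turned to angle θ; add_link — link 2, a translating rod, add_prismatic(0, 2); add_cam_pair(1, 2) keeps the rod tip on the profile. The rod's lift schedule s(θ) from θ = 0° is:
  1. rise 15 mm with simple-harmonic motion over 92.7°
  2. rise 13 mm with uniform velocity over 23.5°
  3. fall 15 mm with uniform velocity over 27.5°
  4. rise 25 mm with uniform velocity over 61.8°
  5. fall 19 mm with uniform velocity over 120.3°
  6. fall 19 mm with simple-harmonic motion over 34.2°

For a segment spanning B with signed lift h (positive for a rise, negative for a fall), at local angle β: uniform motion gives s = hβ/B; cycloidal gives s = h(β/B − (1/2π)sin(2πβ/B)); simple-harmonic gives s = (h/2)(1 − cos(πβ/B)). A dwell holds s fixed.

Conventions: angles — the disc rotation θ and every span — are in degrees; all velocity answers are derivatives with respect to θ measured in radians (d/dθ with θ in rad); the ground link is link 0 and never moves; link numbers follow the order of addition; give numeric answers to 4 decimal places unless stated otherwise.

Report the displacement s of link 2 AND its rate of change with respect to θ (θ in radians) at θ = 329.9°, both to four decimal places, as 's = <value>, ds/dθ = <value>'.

seg 1 [0°–92.7°] simple-harmonic, h=15: full span → s += 15 → s = 15.0000
seg 2 [92.7°–116.2°] uniform, h=13: full span → s += 13 → s = 28.0000
seg 3 [116.2°–143.7°] uniform, h=-15: full span → s += -15 → s = 13.0000
seg 4 [143.7°–205.5°] uniform, h=25: full span → s += 25 → s = 38.0000
seg 5 [205.5°–325.8°] uniform, h=-19: full span → s += -19 → s = 19.0000
seg 6 [325.8°–360°] simple-harmonic, h=-19: θ=329.9° here. β=4.1, B=34.2. -19/2·(1 − cos(π·0.1199)) = -0.6658 → s = 18.3342
velocity in seg [325.8°–360°] (simple-harmonic), θ in radians: β = 4.1° = 0.0716 rad, B = 34.2° = 0.5969 rad; ds/dθ = (πh/(2B)) sin(πβ/B) = (π·(-19)/(2·0.5969)) sin(π·0.1199) = -18.389145 mm/rad

s = 18.3342, ds/dθ = -18.3891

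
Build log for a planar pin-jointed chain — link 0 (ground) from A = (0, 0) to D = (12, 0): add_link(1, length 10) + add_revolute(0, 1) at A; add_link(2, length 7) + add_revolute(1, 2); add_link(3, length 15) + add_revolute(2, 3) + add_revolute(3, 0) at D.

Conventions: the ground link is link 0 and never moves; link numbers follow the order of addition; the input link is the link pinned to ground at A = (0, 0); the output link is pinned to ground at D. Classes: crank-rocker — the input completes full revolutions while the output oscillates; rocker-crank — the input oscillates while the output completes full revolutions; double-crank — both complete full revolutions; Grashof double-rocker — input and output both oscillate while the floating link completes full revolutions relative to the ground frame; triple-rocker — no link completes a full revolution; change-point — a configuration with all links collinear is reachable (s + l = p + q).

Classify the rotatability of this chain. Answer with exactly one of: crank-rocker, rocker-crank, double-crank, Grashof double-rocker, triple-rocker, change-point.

lengths: ground=12, input=10, coupler=7, output=15
sorted: s=7 (shortest), l=15 (longest), p+q=22
s + l = 22 vs p + q = 22
s + l = p + q → change-point (collinear configuration reachable)

change-point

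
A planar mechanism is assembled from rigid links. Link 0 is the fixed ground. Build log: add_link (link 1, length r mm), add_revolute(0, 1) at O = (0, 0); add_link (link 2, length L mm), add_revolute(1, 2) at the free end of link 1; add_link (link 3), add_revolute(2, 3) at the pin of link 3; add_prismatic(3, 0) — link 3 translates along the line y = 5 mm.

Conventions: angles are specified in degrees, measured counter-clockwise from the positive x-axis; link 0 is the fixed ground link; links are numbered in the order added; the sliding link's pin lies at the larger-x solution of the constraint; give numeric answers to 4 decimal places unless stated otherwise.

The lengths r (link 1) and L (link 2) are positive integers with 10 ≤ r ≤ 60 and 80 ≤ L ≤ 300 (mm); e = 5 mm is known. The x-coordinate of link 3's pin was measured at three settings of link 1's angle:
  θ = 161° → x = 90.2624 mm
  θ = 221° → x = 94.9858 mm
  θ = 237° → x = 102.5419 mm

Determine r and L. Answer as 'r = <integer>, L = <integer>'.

constraint per measurement: (x − r cos θ)² + (r sin θ − e)² = L²
subtracting the θ₁ and θ₂ equations cancels the r² and L² terms:
r = (x₁² − x₂²) / (2[(x₁cos θ₁ + e sin θ₁) − (x₂cos θ₂ + e sin θ₂)]) = 50.0004 → r = 50
L² = (x₁ − r cos θ₁)² + (r sin θ₁ − e)² = 19043.9944 → L = 138.0000 → L = 138
check at θ₃=237°: x = 102.5419 (printed 102.5419) ✓

r = 50, L = 138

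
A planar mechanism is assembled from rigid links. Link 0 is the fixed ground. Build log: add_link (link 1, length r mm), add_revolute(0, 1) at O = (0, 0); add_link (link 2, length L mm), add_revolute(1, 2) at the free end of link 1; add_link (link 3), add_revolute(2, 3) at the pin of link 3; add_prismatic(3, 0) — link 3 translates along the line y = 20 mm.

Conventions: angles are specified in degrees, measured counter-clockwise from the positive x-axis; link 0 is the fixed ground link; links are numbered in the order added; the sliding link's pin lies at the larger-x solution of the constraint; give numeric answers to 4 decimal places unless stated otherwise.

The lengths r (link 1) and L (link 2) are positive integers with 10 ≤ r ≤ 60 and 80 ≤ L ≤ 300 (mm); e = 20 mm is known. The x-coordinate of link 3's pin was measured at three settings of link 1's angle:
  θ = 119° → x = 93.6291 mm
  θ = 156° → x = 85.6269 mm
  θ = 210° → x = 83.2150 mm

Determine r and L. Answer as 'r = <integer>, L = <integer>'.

constraint per measurement: (x − r cos θ)² + (r sin θ − e)² = L²
subtracting the θ₁ and θ₂ equations cancels the r² and L² terms:
r = (x₁² − x₂²) / (2[(x₁cos θ₁ + e sin θ₁) − (x₂cos θ₂ + e sin θ₂)]) = 17.0000 → r = 17
L² = (x₁ − r cos θ₁)² + (r sin θ₁ − e)² = 10404.0048 → L = 102.0000 → L = 102
check at θ₃=210°: x = 83.2150 (printed 83.2150) ✓

r = 17, L = 102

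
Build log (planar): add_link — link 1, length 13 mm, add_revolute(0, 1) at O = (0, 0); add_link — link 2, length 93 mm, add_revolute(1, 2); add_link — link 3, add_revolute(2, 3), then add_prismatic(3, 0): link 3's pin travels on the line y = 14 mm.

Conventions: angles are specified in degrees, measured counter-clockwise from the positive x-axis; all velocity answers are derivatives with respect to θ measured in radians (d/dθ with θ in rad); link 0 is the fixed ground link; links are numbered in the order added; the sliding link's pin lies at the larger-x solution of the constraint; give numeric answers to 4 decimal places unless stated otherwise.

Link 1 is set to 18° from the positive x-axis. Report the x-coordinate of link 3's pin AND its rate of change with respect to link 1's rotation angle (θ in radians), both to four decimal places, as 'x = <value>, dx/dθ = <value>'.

geometry: r = 13 mm, L = 93 mm, e = 14 mm
crank pin P = (r cos θ, r sin θ) = (12.363735, 4.017221)
h = r sin θ − e = 4.017221 − 14 = -9.982779
x = r cos θ + √(L² − h²) = 12.363735 + 92.462663 = 104.826398
dx/dθ = −r sin θ − h·r cos θ/√(L² − h²) (θ in radians; h = -9.982779) = -2.682364

x = 104.8264, dx/dθ = -2.6824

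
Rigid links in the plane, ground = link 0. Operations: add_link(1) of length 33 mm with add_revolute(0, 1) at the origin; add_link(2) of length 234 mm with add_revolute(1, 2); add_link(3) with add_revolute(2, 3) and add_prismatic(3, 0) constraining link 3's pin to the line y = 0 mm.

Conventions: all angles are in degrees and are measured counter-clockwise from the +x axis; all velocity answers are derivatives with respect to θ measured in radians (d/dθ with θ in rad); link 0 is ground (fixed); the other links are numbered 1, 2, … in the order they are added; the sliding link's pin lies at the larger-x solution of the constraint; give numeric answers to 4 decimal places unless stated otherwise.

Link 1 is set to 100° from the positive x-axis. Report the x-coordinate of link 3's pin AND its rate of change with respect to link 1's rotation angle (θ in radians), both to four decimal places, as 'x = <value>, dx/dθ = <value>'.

geometry: r = 33 mm, L = 234 mm, e = 0 mm
crank pin P = (r cos θ, r sin θ) = (-5.730390, 32.498656)
h = r sin θ − e = 32.498656 − 0 = 32.498656
x = r cos θ + √(L² − h²) = -5.730390 + 231.732254 = 226.001864
dx/dθ = −r sin θ − h·r cos θ/√(L² − h²) (θ in radians; h = 32.498656) = -31.695013

x = 226.0019, dx/dθ = -31.6950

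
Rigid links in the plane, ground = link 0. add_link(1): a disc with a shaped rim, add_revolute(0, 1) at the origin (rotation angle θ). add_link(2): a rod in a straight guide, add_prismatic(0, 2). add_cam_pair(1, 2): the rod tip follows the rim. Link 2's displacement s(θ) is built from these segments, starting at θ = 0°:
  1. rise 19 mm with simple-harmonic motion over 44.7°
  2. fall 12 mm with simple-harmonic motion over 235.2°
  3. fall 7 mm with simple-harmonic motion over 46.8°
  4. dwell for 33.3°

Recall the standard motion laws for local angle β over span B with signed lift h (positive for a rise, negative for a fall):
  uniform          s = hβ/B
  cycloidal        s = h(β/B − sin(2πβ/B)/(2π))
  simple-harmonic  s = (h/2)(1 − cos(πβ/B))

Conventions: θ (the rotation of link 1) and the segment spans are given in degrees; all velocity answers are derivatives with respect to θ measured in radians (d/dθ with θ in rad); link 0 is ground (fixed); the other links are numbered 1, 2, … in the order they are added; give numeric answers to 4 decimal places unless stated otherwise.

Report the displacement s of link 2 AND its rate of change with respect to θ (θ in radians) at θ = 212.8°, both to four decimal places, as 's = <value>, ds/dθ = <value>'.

segment 1 (0° to 44.7°, simple-harmonic, h = 19) is passed completely: s = 0.0000 + (19) = 19.0000
θ = 212.8° falls in segment 2 (44.7° to 279.9°, simple-harmonic, h = -12): β = 212.8 − 44.7 = 168.1°, B = 235.2°; Δs = -12/2·(1 − cos(π·0.7147)) = -9.7472; s = 19.0000 − 9.7472 = 9.2528
velocity in seg [44.7°–279.9°] (simple-harmonic), θ in radians: β = 168.1° = 2.9339 rad, B = 235.2° = 4.1050 rad; ds/dθ = (πh/(2B)) sin(πβ/B) = (π·(-12)/(2·4.1050)) sin(π·0.7147) = -3.586215 mm/rad

s = 9.2528, ds/dθ = -3.5862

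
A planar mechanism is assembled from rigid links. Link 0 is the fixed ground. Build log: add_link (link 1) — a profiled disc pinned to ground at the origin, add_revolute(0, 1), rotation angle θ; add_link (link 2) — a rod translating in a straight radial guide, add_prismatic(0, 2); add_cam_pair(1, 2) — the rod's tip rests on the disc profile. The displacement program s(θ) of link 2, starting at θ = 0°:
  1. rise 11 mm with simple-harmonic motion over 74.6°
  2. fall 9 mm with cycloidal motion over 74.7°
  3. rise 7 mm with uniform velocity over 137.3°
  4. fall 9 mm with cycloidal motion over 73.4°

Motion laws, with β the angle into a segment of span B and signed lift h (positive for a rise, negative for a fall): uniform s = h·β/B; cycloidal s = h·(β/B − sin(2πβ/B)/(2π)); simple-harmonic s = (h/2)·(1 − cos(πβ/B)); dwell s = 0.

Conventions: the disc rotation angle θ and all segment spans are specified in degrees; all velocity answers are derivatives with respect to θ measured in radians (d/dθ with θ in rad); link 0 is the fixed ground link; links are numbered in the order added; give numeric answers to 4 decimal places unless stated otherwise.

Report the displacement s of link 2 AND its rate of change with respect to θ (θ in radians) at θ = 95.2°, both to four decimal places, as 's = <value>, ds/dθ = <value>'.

seg 1 [0°–74.6°] simple-harmonic, h=11: full span → s += 11 → s = 11.0000
seg 2 [74.6°–149.3°] cycloidal, h=-9: θ=95.2° here. β=20.6, B=74.7. -9·(0.2758 − sin(2π·0.2758)/(2π)) = -1.0683 → s = 9.9317
velocity in seg [74.6°–149.3°] (cycloidal), θ in radians: β = 20.6° = 0.3595 rad, B = 74.7° = 1.3038 rad; ds/dθ = (h/B)(1 − cos(2πβ/B)) = ((-9)/1.3038)(1 − cos(2π·0.2758)) = -8.015952 mm/rad

s = 9.9317, ds/dθ = -8.0160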